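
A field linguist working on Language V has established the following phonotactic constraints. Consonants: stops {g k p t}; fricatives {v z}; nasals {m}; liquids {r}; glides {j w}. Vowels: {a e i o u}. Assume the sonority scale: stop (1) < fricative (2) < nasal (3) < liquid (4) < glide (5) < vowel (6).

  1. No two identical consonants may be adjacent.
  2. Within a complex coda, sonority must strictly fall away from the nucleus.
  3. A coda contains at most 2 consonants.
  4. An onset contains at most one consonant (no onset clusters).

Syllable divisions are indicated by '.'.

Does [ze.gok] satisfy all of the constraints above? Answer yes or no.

yes

[ze.gok] — σ1 onset /z/, coda /∅/ ok; σ2 onset /g/, coda /k/ ok → well-formed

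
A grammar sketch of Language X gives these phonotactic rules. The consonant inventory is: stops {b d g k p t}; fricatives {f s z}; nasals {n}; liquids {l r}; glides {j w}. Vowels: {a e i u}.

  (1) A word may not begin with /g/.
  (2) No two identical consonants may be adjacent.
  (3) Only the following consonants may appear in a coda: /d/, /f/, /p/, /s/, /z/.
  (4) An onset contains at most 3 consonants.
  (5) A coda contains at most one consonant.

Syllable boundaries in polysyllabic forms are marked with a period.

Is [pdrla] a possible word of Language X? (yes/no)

[pdrla] — violates constraint 4: syllable 1 onset /pdrl/ has 4 consonants (> 3) → illicit

no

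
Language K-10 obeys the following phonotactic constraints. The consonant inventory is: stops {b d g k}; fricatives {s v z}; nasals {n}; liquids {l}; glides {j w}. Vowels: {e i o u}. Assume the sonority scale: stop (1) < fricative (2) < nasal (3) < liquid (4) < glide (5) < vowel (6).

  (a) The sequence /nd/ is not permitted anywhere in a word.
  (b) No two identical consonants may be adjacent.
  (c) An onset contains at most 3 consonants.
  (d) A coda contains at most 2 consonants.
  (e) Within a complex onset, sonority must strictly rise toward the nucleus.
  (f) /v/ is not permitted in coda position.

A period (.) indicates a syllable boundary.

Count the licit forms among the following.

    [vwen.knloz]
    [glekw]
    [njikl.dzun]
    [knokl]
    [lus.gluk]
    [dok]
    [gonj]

[vwen.knloz] — σ1 onset /vw/ (2→5 rises), coda /n/ ok; σ2 onset /knl/ (1→3→4 rises), coda /z/ ok → licit
[glekw] — σ1 onset /gl/ (1→4 rises), coda /kw/ (2C) ok → licit
[njikl.dzun] — σ1 onset /nj/ (3→5 rises), coda /kl/ (2C) ok; σ2 onset /dz/ (1→2 rises), coda /n/ ok → licit
[knokl] — σ1 onset /kn/ (1→3 rises), coda /kl/ (2C) ok → licit
[lus.gluk] — σ1 onset /l/, coda /s/ ok; σ2 onset /gl/ (1→4 rises), coda /k/ ok → licit
[dok] — σ1 onset /d/, coda /k/ ok → licit
[gonj] — σ1 onset /g/, coda /nj/ (2C) ok → licit
Licit: [vwen.knloz], [glekw], [njikl.dzun], [knokl], [lus.gluk], [dok], [gonj] → 7.

7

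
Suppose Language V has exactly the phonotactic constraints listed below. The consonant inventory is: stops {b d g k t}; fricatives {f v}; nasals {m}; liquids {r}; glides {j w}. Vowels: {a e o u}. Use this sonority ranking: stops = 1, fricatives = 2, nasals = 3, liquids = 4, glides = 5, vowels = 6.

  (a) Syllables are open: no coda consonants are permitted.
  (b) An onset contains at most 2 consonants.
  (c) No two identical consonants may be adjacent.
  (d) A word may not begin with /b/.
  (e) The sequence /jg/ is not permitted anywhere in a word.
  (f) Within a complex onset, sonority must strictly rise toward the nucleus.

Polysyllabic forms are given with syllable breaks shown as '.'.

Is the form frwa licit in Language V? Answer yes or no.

no

frwa — violates constraint (b): syllable 1 onset /frw/ has 3 consonants (> 2) → illicit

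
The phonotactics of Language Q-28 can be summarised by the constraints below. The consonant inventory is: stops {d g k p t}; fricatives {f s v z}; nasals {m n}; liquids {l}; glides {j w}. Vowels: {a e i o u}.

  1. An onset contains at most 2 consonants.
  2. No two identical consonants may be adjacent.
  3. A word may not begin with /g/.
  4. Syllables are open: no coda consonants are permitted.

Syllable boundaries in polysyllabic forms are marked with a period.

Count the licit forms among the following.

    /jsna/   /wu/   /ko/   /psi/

/jsna/ — violates constraint 1: syllable 1 onset /jsn/ has 3 consonants (> 2) → illicit
/wu/ — σ1 onset /w/, coda /∅/ ok → licit
/ko/ — σ1 onset /k/, coda /∅/ ok → licit
/psi/ — σ1 onset /ps/ (2C), coda /∅/ ok → licit
Licit: /wu/, /ko/, /psi/ → 3.

3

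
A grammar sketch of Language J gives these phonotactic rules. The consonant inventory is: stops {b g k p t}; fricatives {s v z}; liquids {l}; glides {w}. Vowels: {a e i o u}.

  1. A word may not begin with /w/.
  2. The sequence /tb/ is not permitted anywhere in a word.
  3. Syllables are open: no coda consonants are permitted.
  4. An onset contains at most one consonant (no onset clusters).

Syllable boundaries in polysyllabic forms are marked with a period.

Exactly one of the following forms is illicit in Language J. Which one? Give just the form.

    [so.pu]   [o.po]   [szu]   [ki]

[szu]

[so.pu] — σ1 onset /s/, coda /∅/ ok; σ2 onset /p/, coda /∅/ ok → licit
[o.po] — σ1 onset /∅/, coda /∅/ ok; σ2 onset /p/, coda /∅/ ok → licit
[szu] — violates constraint 4: syllable 1 onset /sz/ has 2 consonants (> 1) → illicit
[ki] — σ1 onset /k/, coda /∅/ ok → licit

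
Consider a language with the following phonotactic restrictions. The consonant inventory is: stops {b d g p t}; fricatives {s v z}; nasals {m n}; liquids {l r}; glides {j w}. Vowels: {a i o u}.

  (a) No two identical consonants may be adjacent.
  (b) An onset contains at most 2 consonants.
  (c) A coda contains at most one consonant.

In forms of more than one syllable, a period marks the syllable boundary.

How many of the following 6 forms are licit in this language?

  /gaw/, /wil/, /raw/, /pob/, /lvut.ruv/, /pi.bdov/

/gaw/ — σ1 onset /g/, coda /w/ ok → licit
/wil/ — σ1 onset /w/, coda /l/ ok → licit
/raw/ — σ1 onset /r/, coda /w/ ok → licit
/pob/ — σ1 onset /p/, coda /b/ ok → licit
/lvut.ruv/ — σ1 onset /lv/ (2C), coda /t/ ok; σ2 onset /r/, coda /v/ ok → licit
/pi.bdov/ — σ1 onset /p/, coda /∅/ ok; σ2 onset /bd/ (2C), coda /v/ ok → licit
Licit: /gaw/, /wil/, /raw/, /pob/, /lvut.ruv/, /pi.bdov/ → 6.

6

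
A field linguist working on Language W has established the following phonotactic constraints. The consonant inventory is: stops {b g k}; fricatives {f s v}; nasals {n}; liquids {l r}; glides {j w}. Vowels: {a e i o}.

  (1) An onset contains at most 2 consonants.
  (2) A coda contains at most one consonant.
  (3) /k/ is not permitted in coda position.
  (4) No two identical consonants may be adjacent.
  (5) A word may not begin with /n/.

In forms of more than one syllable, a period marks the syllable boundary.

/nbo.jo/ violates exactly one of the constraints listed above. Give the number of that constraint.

5

/nbo.jo/: word begins with /n/.
This is a violation of constraint 5: "A word may not begin with /n/."
The remaining constraints (1, 2, 3, 4) are satisfied.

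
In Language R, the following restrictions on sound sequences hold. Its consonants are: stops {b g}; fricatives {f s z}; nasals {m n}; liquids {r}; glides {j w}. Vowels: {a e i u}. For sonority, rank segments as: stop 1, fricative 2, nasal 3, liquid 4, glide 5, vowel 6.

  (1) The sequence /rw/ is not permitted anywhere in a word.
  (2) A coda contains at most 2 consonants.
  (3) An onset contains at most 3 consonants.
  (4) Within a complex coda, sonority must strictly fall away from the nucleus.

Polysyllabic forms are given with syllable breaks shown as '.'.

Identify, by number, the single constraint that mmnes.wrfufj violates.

4

mmnes.wrfufj: syllable 2 coda /fj/: /f/ (fricative, 2) → /j/ (glide, 5) does not fall.
This is a violation of constraint 4: "Within a complex coda, sonority must strictly fall away from the nucleus."
The remaining constraints (1, 2, 3) are satisfied.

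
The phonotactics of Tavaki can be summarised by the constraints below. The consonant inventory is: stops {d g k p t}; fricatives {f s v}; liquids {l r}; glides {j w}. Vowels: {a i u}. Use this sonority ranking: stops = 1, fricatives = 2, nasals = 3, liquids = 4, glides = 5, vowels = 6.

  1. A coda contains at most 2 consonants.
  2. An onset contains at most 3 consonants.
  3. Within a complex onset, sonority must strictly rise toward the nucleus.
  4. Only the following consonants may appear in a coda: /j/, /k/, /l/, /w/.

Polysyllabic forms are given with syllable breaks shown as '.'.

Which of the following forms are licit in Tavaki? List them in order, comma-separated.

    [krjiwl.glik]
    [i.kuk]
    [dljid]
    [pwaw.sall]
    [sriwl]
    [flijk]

[krjiwl.glik], [i.kuk], [pwaw.sall], [sriwl], [flijk]

[krjiwl.glik] — σ1 onset /krj/ (1→4→5 rises), coda /wl/ (2C) ok; σ2 onset /gl/ (1→4 rises), coda /k/ ok → licit
[i.kuk] — σ1 onset /∅/, coda /∅/ ok; σ2 onset /k/, coda /k/ ok → licit
[dljid] — violates constraint 4: syllable 1 coda contains /d/, which is not a licensed coda consonant → illicit
[pwaw.sall] — σ1 onset /pw/ (1→5 rises), coda /w/ ok; σ2 onset /s/, coda /ll/ (2C) ok → licit
[sriwl] — σ1 onset /sr/ (2→4 rises), coda /wl/ (2C) ok → licit
[flijk] — σ1 onset /fl/ (2→4 rises), coda /jk/ (2C) ok → licit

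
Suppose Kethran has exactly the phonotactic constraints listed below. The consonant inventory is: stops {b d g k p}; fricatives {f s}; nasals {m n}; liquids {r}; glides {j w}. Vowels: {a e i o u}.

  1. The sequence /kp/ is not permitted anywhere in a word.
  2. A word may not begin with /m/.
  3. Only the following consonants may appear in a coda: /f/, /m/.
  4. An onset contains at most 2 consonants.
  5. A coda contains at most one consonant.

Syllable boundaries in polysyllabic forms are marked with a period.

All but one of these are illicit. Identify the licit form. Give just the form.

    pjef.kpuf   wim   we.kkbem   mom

wim

pjef.kpuf — violates constraint 1: contains banned sequence /kp/ → illicit
wim — σ1 onset /w/, coda /m/ ok → licit
we.kkbem — violates constraint 4: syllable 2 onset /kkb/ has 3 consonants (> 2) → illicit
mom — violates constraint 2: word begins with /m/ → illicit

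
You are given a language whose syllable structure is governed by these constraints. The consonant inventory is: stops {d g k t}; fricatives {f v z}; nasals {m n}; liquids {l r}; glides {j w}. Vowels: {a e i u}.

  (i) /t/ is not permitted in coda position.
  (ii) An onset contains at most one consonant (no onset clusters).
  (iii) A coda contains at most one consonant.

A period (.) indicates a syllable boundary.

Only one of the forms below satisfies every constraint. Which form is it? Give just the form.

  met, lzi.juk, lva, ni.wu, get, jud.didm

met — violates constraint (i): syllable 1 coda contains /t/ → phonotactically illegal
lzi.juk — violates constraint (ii): syllable 1 onset /lz/ has 2 consonants (> 1) → phonotactically illegal
lva — violates constraint (ii): syllable 1 onset /lv/ has 2 consonants (> 1) → phonotactically illegal
ni.wu — σ1 onset /n/, coda /∅/ ok; σ2 onset /w/, coda /∅/ ok → phonotactically legal
get — violates constraint (i): syllable 1 coda contains /t/ → phonotactically illegal
jud.didm — violates constraint (iii): syllable 2 coda /dm/ has 2 consonants (> 1) → phonotactically illegal

ni.wu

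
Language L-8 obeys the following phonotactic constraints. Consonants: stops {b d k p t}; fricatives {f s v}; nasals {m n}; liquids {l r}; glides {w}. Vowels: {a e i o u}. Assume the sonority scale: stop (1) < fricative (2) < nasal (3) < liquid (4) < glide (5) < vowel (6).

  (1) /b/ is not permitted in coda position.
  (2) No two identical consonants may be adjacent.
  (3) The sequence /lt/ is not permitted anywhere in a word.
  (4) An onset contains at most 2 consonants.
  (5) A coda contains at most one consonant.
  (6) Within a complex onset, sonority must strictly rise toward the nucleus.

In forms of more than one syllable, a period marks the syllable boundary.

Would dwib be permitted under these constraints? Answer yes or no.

dwib — violates constraint 1: syllable 1 coda contains /b/ → not permitted

no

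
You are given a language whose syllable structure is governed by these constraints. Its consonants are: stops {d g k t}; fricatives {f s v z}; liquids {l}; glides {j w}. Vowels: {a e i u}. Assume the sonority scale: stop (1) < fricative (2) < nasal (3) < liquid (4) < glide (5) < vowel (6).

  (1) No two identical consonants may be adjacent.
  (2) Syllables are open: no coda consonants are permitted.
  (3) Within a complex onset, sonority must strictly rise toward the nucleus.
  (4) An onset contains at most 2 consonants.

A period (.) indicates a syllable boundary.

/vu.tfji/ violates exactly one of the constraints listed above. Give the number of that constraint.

/vu.tfji/: syllable 2 onset /tfj/ has 3 consonants (> 2).
This is a violation of constraint 4: "An onset contains at most 2 consonants."
The remaining constraints (1, 2, 3) are satisfied.

4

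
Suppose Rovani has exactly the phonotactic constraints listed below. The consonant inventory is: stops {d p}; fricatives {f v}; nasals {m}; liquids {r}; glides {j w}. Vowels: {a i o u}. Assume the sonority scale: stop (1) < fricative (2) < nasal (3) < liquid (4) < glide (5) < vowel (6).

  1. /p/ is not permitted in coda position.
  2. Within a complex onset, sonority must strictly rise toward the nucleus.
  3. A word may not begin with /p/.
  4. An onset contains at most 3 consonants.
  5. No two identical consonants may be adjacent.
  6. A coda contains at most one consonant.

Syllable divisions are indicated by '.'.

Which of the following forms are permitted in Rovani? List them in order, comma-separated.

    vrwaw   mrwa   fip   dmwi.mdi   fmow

vrwaw, mrwa, fmow

vrwaw — σ1 onset /vrw/ (2→4→5 rises), coda /w/ ok → permitted
mrwa — σ1 onset /mrw/ (3→4→5 rises), coda /∅/ ok → permitted
fip — violates constraint 1: syllable 1 coda contains /p/ → not permitted
dmwi.mdi — violates constraint 2: syllable 2 onset /md/: /m/ (nasal, 3) → /d/ (stop, 1) does not rise → not permitted
fmow — σ1 onset /fm/ (2→3 rises), coda /w/ ok → permitted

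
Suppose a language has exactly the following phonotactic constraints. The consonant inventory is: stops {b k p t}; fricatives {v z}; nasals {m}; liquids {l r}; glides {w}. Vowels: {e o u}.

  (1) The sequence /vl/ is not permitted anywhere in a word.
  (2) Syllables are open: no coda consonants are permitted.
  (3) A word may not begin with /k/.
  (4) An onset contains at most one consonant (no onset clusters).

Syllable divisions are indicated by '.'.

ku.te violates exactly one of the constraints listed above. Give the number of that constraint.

3

ku.te: word begins with /k/.
This is a violation of constraint 3: "A word may not begin with /k/."
The remaining constraints (1, 2, 4) are satisfied.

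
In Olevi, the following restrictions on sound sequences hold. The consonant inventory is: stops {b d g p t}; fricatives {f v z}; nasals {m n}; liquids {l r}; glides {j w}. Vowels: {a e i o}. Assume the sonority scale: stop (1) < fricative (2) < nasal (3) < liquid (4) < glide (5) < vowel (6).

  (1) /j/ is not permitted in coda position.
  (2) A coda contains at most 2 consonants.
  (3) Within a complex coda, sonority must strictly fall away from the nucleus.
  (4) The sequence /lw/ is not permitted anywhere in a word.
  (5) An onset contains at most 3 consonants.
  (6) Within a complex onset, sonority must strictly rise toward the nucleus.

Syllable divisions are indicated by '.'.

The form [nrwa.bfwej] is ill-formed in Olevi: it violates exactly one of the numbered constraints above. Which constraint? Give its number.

1

[nrwa.bfwej]: syllable 2 coda contains /j/.
This is a violation of constraint 1: "/j/ is not permitted in coda position."
The remaining constraints (2, 3, 4, 5, 6) are satisfied.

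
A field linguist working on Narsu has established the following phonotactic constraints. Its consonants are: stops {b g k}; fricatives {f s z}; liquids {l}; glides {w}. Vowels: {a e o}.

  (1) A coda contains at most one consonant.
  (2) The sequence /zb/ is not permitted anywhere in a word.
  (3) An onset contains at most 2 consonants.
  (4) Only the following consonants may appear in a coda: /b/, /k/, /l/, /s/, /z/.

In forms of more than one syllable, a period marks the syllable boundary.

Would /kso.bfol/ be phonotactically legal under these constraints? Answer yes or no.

/kso.bfol/ — σ1 onset /ks/ (2C), coda /∅/ ok; σ2 onset /bf/ (2C), coda /l/ ok → phonotactically legal

yes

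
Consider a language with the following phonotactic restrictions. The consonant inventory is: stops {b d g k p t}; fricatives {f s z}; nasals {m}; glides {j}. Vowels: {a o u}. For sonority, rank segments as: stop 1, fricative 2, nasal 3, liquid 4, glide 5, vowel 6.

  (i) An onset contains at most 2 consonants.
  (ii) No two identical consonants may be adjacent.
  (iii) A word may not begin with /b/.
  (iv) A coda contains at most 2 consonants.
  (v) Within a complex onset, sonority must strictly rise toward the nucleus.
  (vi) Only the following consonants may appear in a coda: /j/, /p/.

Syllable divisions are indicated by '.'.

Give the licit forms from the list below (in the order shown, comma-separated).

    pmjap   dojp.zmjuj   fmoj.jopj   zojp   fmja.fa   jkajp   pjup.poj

pmjap — violates constraint (i): syllable 1 onset /pmj/ has 3 consonants (> 2) → illicit
dojp.zmjuj — violates constraint (i): syllable 2 onset /zmj/ has 3 consonants (> 2) → illicit
fmoj.jopj — violates constraint (ii): adjacent identical consonants /jj/ → illicit
zojp — σ1 onset /z/, coda /jp/ (2C) ok → licit
fmja.fa — violates constraint (i): syllable 1 onset /fmj/ has 3 consonants (> 2) → illicit
jkajp — violates constraint (v): syllable 1 onset /jk/: /j/ (glide, 5) → /k/ (stop, 1) does not rise → illicit
pjup.poj — violates constraint (ii): adjacent identical consonants /pp/ → illicit

zojp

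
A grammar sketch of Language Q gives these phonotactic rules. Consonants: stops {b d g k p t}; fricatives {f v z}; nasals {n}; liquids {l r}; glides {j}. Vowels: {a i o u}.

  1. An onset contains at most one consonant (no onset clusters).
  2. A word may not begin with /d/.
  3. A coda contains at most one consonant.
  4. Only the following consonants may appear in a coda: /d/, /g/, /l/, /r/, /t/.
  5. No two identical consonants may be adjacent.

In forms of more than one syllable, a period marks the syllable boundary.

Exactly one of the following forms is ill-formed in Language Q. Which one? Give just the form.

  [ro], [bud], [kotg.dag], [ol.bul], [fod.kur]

[kotg.dag]

[ro] — σ1 onset /r/, coda /∅/ ok → well-formed
[bud] — σ1 onset /b/, coda /d/ ok → well-formed
[kotg.dag] — violates constraint 3: syllable 1 coda /tg/ has 2 consonants (> 1) → ill-formed
[ol.bul] — σ1 onset /∅/, coda /l/ ok; σ2 onset /b/, coda /l/ ok → well-formed
[fod.kur] — σ1 onset /f/, coda /d/ ok; σ2 onset /k/, coda /r/ ok → well-formed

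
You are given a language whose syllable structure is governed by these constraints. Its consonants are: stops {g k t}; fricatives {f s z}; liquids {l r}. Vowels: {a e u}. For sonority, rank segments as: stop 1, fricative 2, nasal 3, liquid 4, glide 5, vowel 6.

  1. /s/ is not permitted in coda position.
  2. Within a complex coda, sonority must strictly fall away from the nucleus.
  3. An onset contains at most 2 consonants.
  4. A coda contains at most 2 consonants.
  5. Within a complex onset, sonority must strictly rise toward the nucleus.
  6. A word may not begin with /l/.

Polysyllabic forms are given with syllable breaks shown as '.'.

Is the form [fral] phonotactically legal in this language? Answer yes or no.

yes

[fral] — σ1 onset /fr/ (2→4 rises), coda /l/ ok → phonotactically legal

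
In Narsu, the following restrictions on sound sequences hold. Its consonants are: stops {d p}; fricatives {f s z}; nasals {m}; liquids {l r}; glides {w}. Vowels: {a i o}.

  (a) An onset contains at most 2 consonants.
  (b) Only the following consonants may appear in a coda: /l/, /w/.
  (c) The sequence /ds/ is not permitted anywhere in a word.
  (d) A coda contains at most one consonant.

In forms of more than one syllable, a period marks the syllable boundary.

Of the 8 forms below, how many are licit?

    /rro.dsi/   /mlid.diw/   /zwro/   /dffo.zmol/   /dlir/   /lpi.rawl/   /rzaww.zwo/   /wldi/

/rro.dsi/ — violates constraint (c): contains banned sequence /ds/ → illicit
/mlid.diw/ — violates constraint (b): syllable 1 coda contains /d/, which is not a licensed coda consonant → illicit
/zwro/ — violates constraint (a): syllable 1 onset /zwr/ has 3 consonants (> 2) → illicit
/dffo.zmol/ — violates constraint (a): syllable 1 onset /dff/ has 3 consonants (> 2) → illicit
/dlir/ — violates constraint (b): syllable 1 coda contains /r/, which is not a licensed coda consonant → illicit
/lpi.rawl/ — violates constraint (d): syllable 2 coda /wl/ has 2 consonants (> 1) → illicit
/rzaww.zwo/ — violates constraint (d): syllable 1 coda /ww/ has 2 consonants (> 1) → illicit
/wldi/ — violates constraint (a): syllable 1 onset /wld/ has 3 consonants (> 2) → illicit
No form is licit → 0.

0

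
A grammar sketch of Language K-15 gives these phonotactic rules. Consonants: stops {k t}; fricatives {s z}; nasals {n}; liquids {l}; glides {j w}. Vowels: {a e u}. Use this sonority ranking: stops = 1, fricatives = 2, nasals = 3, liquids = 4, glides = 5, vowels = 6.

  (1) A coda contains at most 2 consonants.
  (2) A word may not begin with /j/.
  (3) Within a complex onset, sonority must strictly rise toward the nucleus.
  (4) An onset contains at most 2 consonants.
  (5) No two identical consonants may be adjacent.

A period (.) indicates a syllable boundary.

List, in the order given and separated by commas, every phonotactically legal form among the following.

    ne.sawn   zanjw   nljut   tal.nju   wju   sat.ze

ne.sawn — σ1 onset /n/, coda /∅/ ok; σ2 onset /s/, coda /wn/ (2C) ok → phonotactically legal
zanjw — violates constraint 1: syllable 1 coda /njw/ has 3 consonants (> 2) → phonotactically illegal
nljut — violates constraint 4: syllable 1 onset /nlj/ has 3 consonants (> 2) → phonotactically illegal
tal.nju — σ1 onset /t/, coda /l/ ok; σ2 onset /nj/ (3→5 rises), coda /∅/ ok → phonotactically legal
wju — violates constraint 3: syllable 1 onset /wj/: /w/ (glide, 5) → /j/ (glide, 5) does not rise → phonotactically illegal
sat.ze — σ1 onset /s/, coda /t/ ok; σ2 onset /z/, coda /∅/ ok → phonotactically legal

ne.sawn, tal.nju, sat.ze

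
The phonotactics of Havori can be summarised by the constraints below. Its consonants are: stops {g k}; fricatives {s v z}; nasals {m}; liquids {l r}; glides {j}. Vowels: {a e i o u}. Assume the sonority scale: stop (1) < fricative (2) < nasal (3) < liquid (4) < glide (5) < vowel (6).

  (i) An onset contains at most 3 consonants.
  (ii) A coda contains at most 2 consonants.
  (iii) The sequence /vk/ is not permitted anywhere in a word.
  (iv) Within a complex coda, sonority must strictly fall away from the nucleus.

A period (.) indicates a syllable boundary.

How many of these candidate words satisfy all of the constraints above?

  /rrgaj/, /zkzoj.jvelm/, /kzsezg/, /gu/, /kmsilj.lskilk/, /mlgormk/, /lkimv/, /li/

6

/rrgaj/ — σ1 onset /rrg/ (3C), coda /j/ ok → permitted
/zkzoj.jvelm/ — σ1 onset /zkz/ (3C), coda /j/ ok; σ2 onset /jv/ (2C), coda /lm/ (4→3 falls) ok → permitted
/kzsezg/ — σ1 onset /kzs/ (3C), coda /zg/ (2→1 falls) ok → permitted
/gu/ — σ1 onset /g/, coda /∅/ ok → permitted
/kmsilj.lskilk/ — violates constraint (iv): syllable 1 coda /lj/: /l/ (liquid, 4) → /j/ (glide, 5) does not fall → not permitted
/mlgormk/ — violates constraint (ii): syllable 1 coda /rmk/ has 3 consonants (> 2) → not permitted
/lkimv/ — σ1 onset /lk/ (2C), coda /mv/ (3→2 falls) ok → permitted
/li/ — σ1 onset /l/, coda /∅/ ok → permitted
Permitted: /rrgaj/, /zkzoj.jvelm/, /kzsezg/, /gu/, /lkimv/, /li/ → 6.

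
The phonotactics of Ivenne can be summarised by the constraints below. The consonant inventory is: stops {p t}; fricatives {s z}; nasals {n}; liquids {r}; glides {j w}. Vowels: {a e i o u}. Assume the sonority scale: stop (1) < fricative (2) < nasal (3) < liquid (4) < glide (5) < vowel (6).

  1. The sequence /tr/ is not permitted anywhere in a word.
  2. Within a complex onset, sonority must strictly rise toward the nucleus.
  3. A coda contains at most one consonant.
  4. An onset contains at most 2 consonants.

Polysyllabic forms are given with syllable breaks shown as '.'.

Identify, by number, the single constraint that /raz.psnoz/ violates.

/raz.psnoz/: syllable 2 onset /psn/ has 3 consonants (> 2).
This is a violation of constraint 4: "An onset contains at most 2 consonants."
The remaining constraints (1, 2, 3) are satisfied.

4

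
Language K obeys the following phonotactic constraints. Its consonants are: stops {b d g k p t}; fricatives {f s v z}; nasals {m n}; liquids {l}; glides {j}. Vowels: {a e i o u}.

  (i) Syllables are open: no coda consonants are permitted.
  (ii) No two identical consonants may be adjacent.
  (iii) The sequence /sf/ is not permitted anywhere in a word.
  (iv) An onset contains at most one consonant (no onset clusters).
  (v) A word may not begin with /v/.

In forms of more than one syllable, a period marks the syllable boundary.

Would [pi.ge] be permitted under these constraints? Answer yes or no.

[pi.ge] — σ1 onset /p/, coda /∅/ ok; σ2 onset /g/, coda /∅/ ok → permitted

yes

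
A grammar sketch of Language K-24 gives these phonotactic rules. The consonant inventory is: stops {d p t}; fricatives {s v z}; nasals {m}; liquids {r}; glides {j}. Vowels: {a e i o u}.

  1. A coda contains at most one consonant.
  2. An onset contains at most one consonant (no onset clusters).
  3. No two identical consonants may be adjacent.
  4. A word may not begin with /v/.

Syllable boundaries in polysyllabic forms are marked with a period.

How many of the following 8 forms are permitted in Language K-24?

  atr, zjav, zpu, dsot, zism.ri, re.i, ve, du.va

2

atr — violates constraint 1: syllable 1 coda /tr/ has 2 consonants (> 1) → not permitted
zjav — violates constraint 2: syllable 1 onset /zj/ has 2 consonants (> 1) → not permitted
zpu — violates constraint 2: syllable 1 onset /zp/ has 2 consonants (> 1) → not permitted
dsot — violates constraint 2: syllable 1 onset /ds/ has 2 consonants (> 1) → not permitted
zism.ri — violates constraint 1: syllable 1 coda /sm/ has 2 consonants (> 1) → not permitted
re.i — σ1 onset /r/, coda /∅/ ok; σ2 onset /∅/, coda /∅/ ok → permitted
ve — violates constraint 4: word begins with /v/ → not permitted
du.va — σ1 onset /d/, coda /∅/ ok; σ2 onset /v/, coda /∅/ ok → permitted
Permitted: re.i, du.va → 2.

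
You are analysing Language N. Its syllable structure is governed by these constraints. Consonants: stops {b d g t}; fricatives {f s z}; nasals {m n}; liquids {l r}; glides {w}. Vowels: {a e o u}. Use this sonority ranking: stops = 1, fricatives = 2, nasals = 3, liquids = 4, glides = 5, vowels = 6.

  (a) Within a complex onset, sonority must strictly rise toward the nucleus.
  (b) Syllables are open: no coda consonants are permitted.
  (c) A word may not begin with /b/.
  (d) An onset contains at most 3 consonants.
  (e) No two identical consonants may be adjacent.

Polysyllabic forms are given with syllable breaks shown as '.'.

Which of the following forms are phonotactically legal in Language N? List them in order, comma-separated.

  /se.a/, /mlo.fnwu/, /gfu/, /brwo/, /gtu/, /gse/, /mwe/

/se.a/, /mlo.fnwu/, /gfu/, /gse/, /mwe/

/se.a/ — σ1 onset /s/, coda /∅/ ok; σ2 onset /∅/, coda /∅/ ok → phonotactically legal
/mlo.fnwu/ — σ1 onset /ml/ (3→4 rises), coda /∅/ ok; σ2 onset /fnw/ (2→3→5 rises), coda /∅/ ok → phonotactically legal
/gfu/ — σ1 onset /gf/ (1→2 rises), coda /∅/ ok → phonotactically legal
/brwo/ — violates constraint (c): word begins with /b/ → phonotactically illegal
/gtu/ — violates constraint (a): syllable 1 onset /gt/: /g/ (stop, 1) → /t/ (stop, 1) does not rise → phonotactically illegal
/gse/ — σ1 onset /gs/ (1→2 rises), coda /∅/ ok → phonotactically legal
/mwe/ — σ1 onset /mw/ (3→5 rises), coda /∅/ ok → phonotactically legal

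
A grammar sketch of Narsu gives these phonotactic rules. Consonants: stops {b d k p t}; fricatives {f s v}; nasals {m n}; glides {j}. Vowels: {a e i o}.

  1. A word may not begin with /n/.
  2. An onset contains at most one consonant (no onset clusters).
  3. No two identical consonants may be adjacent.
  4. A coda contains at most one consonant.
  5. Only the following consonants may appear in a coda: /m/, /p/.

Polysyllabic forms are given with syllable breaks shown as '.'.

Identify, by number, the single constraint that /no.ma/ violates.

1

/no.ma/: word begins with /n/.
This is a violation of constraint 1: "A word may not begin with /n/."
The remaining constraints (2, 3, 4, 5) are satisfied.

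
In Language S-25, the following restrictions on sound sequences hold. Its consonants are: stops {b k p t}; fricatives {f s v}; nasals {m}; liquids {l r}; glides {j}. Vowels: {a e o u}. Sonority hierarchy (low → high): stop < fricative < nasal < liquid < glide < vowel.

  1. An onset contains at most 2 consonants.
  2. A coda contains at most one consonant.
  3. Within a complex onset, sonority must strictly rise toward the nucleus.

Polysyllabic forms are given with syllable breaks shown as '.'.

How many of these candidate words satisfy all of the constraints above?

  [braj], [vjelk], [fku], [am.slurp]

[braj] — σ1 onset /br/ (1→4 rises), coda /j/ ok → well-formed
[vjelk] — violates constraint 2: syllable 1 coda /lk/ has 2 consonants (> 1) → ill-formed
[fku] — violates constraint 3: syllable 1 onset /fk/: /f/ (fricative, 2) → /k/ (stop, 1) does not rise → ill-formed
[am.slurp] — violates constraint 2: syllable 2 coda /rp/ has 2 consonants (> 1) → ill-formed
Well-formed: [braj] → 1.

1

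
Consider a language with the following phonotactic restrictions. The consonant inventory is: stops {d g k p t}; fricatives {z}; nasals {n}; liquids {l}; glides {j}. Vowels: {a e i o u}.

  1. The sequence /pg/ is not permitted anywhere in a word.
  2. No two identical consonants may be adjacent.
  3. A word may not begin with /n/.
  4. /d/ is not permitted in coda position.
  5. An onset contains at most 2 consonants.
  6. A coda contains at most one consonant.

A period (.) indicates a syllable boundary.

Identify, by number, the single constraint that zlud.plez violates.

zlud.plez: syllable 1 coda contains /d/.
This is a violation of constraint 4: "/d/ is not permitted in coda position."
The remaining constraints (1, 2, 3, 5, 6) are satisfied.

4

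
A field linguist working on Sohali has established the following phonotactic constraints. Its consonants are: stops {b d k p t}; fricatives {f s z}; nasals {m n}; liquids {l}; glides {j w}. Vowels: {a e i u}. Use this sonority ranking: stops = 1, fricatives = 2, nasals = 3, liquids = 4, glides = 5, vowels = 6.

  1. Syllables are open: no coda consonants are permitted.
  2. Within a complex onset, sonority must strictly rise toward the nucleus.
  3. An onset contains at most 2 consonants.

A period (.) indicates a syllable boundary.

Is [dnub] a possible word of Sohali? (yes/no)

no

[dnub] — violates constraint 1: syllable 1 coda /b/ has 1 consonant (> 0) → ill-formed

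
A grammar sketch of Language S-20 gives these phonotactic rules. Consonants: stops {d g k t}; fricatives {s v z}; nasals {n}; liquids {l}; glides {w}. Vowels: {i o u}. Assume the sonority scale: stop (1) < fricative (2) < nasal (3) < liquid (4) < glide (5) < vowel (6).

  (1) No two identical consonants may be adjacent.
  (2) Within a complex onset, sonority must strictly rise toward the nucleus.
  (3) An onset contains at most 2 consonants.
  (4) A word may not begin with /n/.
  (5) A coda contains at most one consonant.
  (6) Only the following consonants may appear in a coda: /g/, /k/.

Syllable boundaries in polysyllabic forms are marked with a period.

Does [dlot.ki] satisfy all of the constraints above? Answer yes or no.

[dlot.ki] — violates constraint 6: syllable 1 coda contains /t/, which is not a licensed coda consonant → not permitted

no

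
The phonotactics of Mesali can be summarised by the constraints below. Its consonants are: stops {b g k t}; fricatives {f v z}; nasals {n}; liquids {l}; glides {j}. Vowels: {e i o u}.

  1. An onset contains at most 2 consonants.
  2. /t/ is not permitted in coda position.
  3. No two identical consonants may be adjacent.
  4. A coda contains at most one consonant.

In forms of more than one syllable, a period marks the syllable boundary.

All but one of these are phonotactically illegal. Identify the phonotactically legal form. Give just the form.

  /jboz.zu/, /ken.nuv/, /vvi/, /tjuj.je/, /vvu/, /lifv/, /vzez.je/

/jboz.zu/ — violates constraint 3: adjacent identical consonants /zz/ → phonotactically illegal
/ken.nuv/ — violates constraint 3: adjacent identical consonants /nn/ → phonotactically illegal
/vvi/ — violates constraint 3: adjacent identical consonants /vv/ → phonotactically illegal
/tjuj.je/ — violates constraint 3: adjacent identical consonants /jj/ → phonotactically illegal
/vvu/ — violates constraint 3: adjacent identical consonants /vv/ → phonotactically illegal
/lifv/ — violates constraint 4: syllable 1 coda /fv/ has 2 consonants (> 1) → phonotactically illegal
/vzez.je/ — σ1 onset /vz/ (2C), coda /z/ ok; σ2 onset /j/, coda /∅/ ok → phonotactically legal

/vzez.je/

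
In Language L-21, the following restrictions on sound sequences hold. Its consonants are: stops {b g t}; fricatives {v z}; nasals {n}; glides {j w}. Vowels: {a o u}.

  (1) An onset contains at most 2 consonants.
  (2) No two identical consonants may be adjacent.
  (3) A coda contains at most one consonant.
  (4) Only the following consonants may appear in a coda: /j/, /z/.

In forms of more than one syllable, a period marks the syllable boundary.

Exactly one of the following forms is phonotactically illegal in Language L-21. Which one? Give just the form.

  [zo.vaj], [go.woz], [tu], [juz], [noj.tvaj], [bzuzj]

[zo.vaj] — σ1 onset /z/, coda /∅/ ok; σ2 onset /v/, coda /j/ ok → phonotactically legal
[go.woz] — σ1 onset /g/, coda /∅/ ok; σ2 onset /w/, coda /z/ ok → phonotactically legal
[tu] — σ1 onset /t/, coda /∅/ ok → phonotactically legal
[juz] — σ1 onset /j/, coda /z/ ok → phonotactically legal
[noj.tvaj] — σ1 onset /n/, coda /j/ ok; σ2 onset /tv/ (2C), coda /j/ ok → phonotactically legal
[bzuzj] — violates constraint 3: syllable 1 coda /zj/ has 2 consonants (> 1) → phonotactically illegal

[bzuzj]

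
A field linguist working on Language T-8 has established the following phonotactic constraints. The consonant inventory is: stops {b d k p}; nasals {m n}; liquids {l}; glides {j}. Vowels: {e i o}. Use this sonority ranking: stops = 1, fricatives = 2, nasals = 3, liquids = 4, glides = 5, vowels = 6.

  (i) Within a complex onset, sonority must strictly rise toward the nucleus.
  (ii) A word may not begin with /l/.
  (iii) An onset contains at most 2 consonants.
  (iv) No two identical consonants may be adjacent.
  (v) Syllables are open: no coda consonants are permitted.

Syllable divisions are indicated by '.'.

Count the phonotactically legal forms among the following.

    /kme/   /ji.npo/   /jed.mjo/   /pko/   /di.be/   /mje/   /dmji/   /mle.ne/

4

/kme/ — σ1 onset /km/ (1→3 rises), coda /∅/ ok → phonotactically legal
/ji.npo/ — violates constraint (i): syllable 2 onset /np/: /n/ (nasal, 3) → /p/ (stop, 1) does not rise → phonotactically illegal
/jed.mjo/ — violates constraint (v): syllable 1 coda /d/ has 1 consonant (> 0) → phonotactically illegal
/pko/ — violates constraint (i): syllable 1 onset /pk/: /p/ (stop, 1) → /k/ (stop, 1) does not rise → phonotactically illegal
/di.be/ — σ1 onset /d/, coda /∅/ ok; σ2 onset /b/, coda /∅/ ok → phonotactically legal
/mje/ — σ1 onset /mj/ (3→5 rises), coda /∅/ ok → phonotactically legal
/dmji/ — violates constraint (iii): syllable 1 onset /dmj/ has 3 consonants (> 2) → phonotactically illegal
/mle.ne/ — σ1 onset /ml/ (3→4 rises), coda /∅/ ok; σ2 onset /n/, coda /∅/ ok → phonotactically legal
Phonotactically legal: /kme/, /di.be/, /mje/, /mle.ne/ → 4.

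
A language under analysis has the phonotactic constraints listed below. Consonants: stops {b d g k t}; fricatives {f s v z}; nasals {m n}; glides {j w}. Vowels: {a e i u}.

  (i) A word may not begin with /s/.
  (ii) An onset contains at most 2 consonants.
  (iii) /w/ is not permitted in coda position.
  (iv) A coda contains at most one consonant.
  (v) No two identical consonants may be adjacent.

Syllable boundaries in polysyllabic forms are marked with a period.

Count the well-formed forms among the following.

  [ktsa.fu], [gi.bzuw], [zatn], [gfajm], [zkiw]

0

[ktsa.fu] — violates constraint (ii): syllable 1 onset /kts/ has 3 consonants (> 2) → ill-formed
[gi.bzuw] — violates constraint (iii): syllable 2 coda contains /w/ → ill-formed
[zatn] — violates constraint (iv): syllable 1 coda /tn/ has 2 consonants (> 1) → ill-formed
[gfajm] — violates constraint (iv): syllable 1 coda /jm/ has 2 consonants (> 1) → ill-formed
[zkiw] — violates constraint (iii): syllable 1 coda contains /w/ → ill-formed
No form is well-formed → 0.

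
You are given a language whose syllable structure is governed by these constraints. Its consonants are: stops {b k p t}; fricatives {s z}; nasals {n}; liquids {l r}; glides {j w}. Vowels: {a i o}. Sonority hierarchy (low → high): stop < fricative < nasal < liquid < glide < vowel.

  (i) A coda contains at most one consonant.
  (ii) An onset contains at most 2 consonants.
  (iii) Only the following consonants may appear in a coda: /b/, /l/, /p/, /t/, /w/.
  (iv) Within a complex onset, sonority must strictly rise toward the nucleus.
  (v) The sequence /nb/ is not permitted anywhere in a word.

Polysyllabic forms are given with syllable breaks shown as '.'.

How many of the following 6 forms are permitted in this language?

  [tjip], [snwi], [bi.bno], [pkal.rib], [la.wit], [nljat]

3

[tjip] — σ1 onset /tj/ (1→5 rises), coda /p/ ok → permitted
[snwi] — violates constraint (ii): syllable 1 onset /snw/ has 3 consonants (> 2) → not permitted
[bi.bno] — σ1 onset /b/, coda /∅/ ok; σ2 onset /bn/ (1→3 rises), coda /∅/ ok → permitted
[pkal.rib] — violates constraint (iv): syllable 1 onset /pk/: /p/ (stop, 1) → /k/ (stop, 1) does not rise → not permitted
[la.wit] — σ1 onset /l/, coda /∅/ ok; σ2 onset /w/, coda /t/ ok → permitted
[nljat] — violates constraint (ii): syllable 1 onset /nlj/ has 3 consonants (> 2) → not permitted
Permitted: [tjip], [bi.bno], [la.wit] → 3.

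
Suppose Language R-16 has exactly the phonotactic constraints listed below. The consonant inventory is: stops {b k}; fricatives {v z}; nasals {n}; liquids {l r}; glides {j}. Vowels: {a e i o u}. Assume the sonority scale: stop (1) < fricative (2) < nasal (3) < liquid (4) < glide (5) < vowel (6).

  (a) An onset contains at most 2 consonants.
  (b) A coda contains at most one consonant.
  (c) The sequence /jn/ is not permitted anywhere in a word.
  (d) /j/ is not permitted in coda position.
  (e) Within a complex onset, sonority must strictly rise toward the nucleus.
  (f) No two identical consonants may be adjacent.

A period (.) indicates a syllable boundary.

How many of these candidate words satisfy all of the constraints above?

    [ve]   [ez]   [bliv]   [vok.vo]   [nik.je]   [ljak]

6

[ve] — σ1 onset /v/, coda /∅/ ok → permitted
[ez] — σ1 onset /∅/, coda /z/ ok → permitted
[bliv] — σ1 onset /bl/ (1→4 rises), coda /v/ ok → permitted
[vok.vo] — σ1 onset /v/, coda /k/ ok; σ2 onset /v/, coda /∅/ ok → permitted
[nik.je] — σ1 onset /n/, coda /k/ ok; σ2 onset /j/, coda /∅/ ok → permitted
[ljak] — σ1 onset /lj/ (4→5 rises), coda /k/ ok → permitted
Permitted: [ve], [ez], [bliv], [vok.vo], [nik.je], [ljak] → 6.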